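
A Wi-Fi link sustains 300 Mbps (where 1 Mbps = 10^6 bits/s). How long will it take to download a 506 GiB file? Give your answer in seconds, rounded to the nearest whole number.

506 GiB = 543,313,362,944 bytes = 4,346,506,903,552 bits
300 Mbps = 300,000,000 bits/s
time = 4,346,506,903,552 / 300,000,000 = 14,488 s

14,488 seconds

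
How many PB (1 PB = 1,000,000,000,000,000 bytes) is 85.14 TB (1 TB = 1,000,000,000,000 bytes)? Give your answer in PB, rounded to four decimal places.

0.0851 PB

85.14 TB = 85.14 × 10^12 bytes = 85,140,000,000,000 bytes
1 PB = 10^15 bytes = 1,000,000,000,000,000 bytes
85,140,000,000,000 / 1,000,000,000,000,000 = 0.0851 PB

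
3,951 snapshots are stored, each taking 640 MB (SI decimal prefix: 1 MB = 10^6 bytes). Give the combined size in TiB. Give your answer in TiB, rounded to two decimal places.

Total = 3,951 × 640 MB = 2,528,640 MB
= 2,528,640 × 1,000,000 bytes = 2,528,640,000,000 bytes
1 TiB = 1,099,511,627,776 bytes
2,528,640,000,000 / 1,099,511,627,776 = 2.30 TiB

2.30 TiB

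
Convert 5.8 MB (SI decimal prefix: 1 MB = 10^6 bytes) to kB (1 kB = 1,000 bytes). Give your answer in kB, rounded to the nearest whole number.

5.8 MB = 5.8 × 10^6 bytes = 5,800,000 bytes
1 kB = 1,000 bytes
5,800,000 / 1,000 = 5,800 kB

5,800 kB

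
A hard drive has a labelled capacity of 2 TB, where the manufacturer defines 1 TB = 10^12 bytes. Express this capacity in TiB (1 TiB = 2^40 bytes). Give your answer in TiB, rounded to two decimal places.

1.82 TiB

2 TB × 1,000,000,000,000 bytes/TB = 2,000,000,000,000 bytes
1 TiB = 2^40 bytes = 1,099,511,627,776 bytes
2,000,000,000,000 / 1,099,511,627,776 = 1.82 TiB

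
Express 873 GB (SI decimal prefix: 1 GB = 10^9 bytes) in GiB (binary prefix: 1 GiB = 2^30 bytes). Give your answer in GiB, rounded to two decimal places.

813.04 GiB

873 GB × 1,000,000,000 bytes/GB = 873,000,000,000 bytes
1 GiB = 2^30 bytes = 1,073,741,824 bytes
873,000,000,000 / 1,073,741,824 = 813.04 GiB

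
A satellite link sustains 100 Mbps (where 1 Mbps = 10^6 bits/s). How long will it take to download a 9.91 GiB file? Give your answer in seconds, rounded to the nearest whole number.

9.91 GiB = 10,640,781,475.84 bytes = 85,126,251,806.72 bits
100 Mbps = 100,000,000 bits/s
time = 85,126,251,806.72 / 100,000,000 = 851 s

851 seconds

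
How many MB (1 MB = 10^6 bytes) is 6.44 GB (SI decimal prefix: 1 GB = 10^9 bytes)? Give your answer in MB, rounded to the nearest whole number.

6.44 GB = 6.44 × 10^9 bytes = 6,440,000,000 bytes
1 MB = 10^6 bytes = 1,000,000 bytes
6,440,000,000 / 1,000,000 = 6,440 MB

6,440 MB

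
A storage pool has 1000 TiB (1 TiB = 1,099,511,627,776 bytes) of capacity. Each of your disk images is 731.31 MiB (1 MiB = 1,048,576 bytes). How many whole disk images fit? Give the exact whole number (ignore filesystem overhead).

1,433,832

Capacity: 1000 TiB = 1,099,511,627,776,000 bytes
Per item: 731.31 MiB = 766,834,114.56 bytes
⌊1,099,511,627,776,000 / 766,834,114.56⌋ = 1,433,832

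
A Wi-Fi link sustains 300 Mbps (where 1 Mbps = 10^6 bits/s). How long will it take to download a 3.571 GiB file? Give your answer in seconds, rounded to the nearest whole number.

3.571 GiB = 3,834,332,053.504 bytes = 30,674,656,428.032 bits
300 Mbps = 300,000,000 bits/s
time = 30,674,656,428.032 / 300,000,000 = 102 s

102 seconds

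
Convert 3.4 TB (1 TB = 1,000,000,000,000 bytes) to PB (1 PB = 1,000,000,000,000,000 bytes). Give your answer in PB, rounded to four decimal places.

0.0034 PB

3.4 TB = 3.4 × 10^12 bytes = 3,400,000,000,000 bytes
1 PB = 1,000,000,000,000,000 bytes
3,400,000,000,000 / 1,000,000,000,000,000 = 0.0034 PB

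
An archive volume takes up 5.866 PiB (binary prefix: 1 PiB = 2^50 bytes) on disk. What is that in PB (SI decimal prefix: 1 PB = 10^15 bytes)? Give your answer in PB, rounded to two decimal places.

6.60 PB

5.866 PiB = 5.866 × 2^50 bytes = 6,604,528,853,538,832.384 bytes
1 PB = 1,000,000,000,000,000 bytes
6,604,528,853,538,832.384 / 1,000,000,000,000,000 = 6.60 PB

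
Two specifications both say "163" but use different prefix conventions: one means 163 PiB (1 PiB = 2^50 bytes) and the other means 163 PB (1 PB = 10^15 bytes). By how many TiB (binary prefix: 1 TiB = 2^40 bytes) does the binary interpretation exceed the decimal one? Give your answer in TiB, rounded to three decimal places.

163 PiB = 163 × 1,125,899,906,842,624 = 183,521,684,815,347,712 bytes
163 PB = 163 × 1,000,000,000,000,000 = 163,000,000,000,000,000 bytes
difference = 20,521,684,815,347,712 bytes
20,521,684,815,347,712 / 1,099,511,627,776 = 18,664.364 TiB

18,664.364 TiB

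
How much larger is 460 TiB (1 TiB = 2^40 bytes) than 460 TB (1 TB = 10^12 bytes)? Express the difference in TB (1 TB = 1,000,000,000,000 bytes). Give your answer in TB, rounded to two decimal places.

45.78 TB

460 TiB = 460 × 1,099,511,627,776 = 505,775,348,776,960 bytes
460 TB = 460 × 1,000,000,000,000 = 460,000,000,000,000 bytes
difference = 45,775,348,776,960 bytes
45,775,348,776,960 / 1,000,000,000,000 = 45.78 TB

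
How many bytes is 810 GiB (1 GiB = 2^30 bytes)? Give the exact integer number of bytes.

810 × 1,073,741,824 = 869,730,877,440 bytes  (1 GiB = 2^30 bytes)

869,730,877,440 bytes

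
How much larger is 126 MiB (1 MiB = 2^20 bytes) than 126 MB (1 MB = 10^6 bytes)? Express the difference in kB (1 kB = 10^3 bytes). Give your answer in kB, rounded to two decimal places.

6,120.58 kB

126 MiB = 126 × 1,048,576 = 132,120,576 bytes
126 MB = 126 × 1,000,000 = 126,000,000 bytes
difference = 6,120,576 bytes
6,120,576 / 1,000 = 6,120.58 kB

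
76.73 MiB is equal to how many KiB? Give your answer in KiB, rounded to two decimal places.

78,571.52 KiB

76.73 MiB = 76.73 × 2^20 bytes = 80,457,236.48 bytes
1 KiB = 1,024 bytes
80,457,236.48 / 1,024 = 78,571.52 KiB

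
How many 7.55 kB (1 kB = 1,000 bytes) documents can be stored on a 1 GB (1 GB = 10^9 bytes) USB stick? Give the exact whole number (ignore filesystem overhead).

132,450

Capacity: 1 GB = 1,000,000,000 bytes
Per item: 7.55 kB = 7,550 bytes
⌊1,000,000,000 / 7,550⌋ = 132,450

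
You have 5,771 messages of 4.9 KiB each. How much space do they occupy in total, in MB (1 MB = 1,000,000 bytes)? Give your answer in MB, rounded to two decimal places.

Total = 5,771 × 4.9 KiB = 28277.9 KiB
= 28277.9 × 1,024 bytes = 28,956,569.6 bytes
1 MB = 1,000,000 bytes
28,956,569.6 / 1,000,000 = 28.96 MB

28.96 MB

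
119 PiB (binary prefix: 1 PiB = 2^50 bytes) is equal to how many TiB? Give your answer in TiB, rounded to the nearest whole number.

121,856 TiB

119 PiB = 119 × 2^50 bytes = 133,982,088,914,272,256 bytes
1 TiB = 2^40 bytes = 1,099,511,627,776 bytes
133,982,088,914,272,256 / 1,099,511,627,776 = 121,856 TiB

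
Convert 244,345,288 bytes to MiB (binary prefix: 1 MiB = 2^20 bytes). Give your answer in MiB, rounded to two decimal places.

233.03 MiB

244,345,288 bytes given.
1 MiB = 1,048,576 bytes
244,345,288 / 1,048,576 = 233.03 MiB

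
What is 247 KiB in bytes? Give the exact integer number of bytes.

252,928 bytes

247 × 1,024 = 252,928 bytes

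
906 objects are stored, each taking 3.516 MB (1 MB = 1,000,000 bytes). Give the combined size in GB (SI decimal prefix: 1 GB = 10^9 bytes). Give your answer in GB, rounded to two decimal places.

3.19 GB

Total = 906 × 3.516 MB = 3185.496 MB
= 3185.496 × 1,000,000 bytes = 3,185,496,000 bytes
1 GB = 1,000,000,000 bytes
3,185,496,000 / 1,000,000,000 = 3.19 GB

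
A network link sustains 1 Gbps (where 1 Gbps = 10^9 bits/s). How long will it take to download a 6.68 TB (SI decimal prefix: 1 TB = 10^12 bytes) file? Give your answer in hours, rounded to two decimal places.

6.68 TB = 6,680,000,000,000 bytes = 53,440,000,000,000 bits
1 Gbps = 1,000,000,000 bits/s
time = 53,440,000,000,000 / 1,000,000,000 = 53,440.0000 s
53,440.0000 s / 3600 = 14.84 hours

14.84 hours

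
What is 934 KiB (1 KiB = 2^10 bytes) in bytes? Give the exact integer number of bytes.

934 × 1,024 = 956,416 bytes  (1 KiB = 2^10 bytes)

956,416 bytes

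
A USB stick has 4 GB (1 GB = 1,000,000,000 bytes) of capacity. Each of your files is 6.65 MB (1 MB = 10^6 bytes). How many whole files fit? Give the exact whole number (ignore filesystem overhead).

601

Capacity: 4 GB = 4,000,000,000 bytes
Per item: 6.65 MB = 6,650,000 bytes
⌊4,000,000,000 / 6,650,000⌋ = 601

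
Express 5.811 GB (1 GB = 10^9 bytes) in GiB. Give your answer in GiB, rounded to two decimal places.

5.811 GB = 5.811 × 10^9 bytes = 5,811,000,000 bytes
1 GiB = 2^30 bytes = 1,073,741,824 bytes
5,811,000,000 / 1,073,741,824 = 5.41 GiB

5.41 GiB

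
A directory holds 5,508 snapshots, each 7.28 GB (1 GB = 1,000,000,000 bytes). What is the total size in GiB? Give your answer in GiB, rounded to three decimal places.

Total = 5,508 × 7.28 GB = 40098.24 GB
= 40098.24 × 1,000,000,000 bytes = 40,098,240,000,000 bytes
1 GiB = 1,073,741,824 bytes
40,098,240,000,000 / 1,073,741,824 = 37,344.396 GiB

37,344.396 GiB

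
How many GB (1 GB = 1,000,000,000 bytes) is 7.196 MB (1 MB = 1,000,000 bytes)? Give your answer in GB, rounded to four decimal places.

7.196 MB × 1,000,000 bytes/MB = 7,196,000 bytes
1 GB = 1,000,000,000 bytes
7,196,000 / 1,000,000,000 = 0.0072 GB

0.0072 GB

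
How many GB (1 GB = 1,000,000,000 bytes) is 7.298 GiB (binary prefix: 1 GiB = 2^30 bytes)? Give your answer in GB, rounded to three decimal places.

7.298 GiB = 7.298 × 2^30 bytes = 7,836,167,831.552 bytes
1 GB = 10^9 bytes = 1,000,000,000 bytes
7,836,167,831.552 / 1,000,000,000 = 7.836 GB

7.836 GB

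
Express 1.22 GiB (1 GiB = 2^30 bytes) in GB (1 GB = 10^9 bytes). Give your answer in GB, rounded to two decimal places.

1.22 GiB × 1,073,741,824 bytes/GiB = 1,309,965,025.28 bytes
1 GB = 10^9 bytes = 1,000,000,000 bytes
1,309,965,025.28 / 1,000,000,000 = 1.31 GB

1.31 GB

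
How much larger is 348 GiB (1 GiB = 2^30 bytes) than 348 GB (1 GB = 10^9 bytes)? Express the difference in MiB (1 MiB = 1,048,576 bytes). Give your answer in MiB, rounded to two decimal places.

348 GiB = 348 × 1,073,741,824 = 373,662,154,752 bytes
348 GB = 348 × 1,000,000,000 = 348,000,000,000 bytes
difference = 25,662,154,752 bytes
25,662,154,752 / 1,048,576 = 24,473.34 MiB

24,473.34 MiB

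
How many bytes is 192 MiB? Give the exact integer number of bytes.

192 × 1,048,576 = 201,326,592 bytes

201,326,592 bytes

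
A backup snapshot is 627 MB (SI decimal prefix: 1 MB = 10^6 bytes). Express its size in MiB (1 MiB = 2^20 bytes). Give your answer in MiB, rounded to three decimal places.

627 MB = 627 × 10^6 bytes = 627,000,000 bytes
1 MiB = 1,048,576 bytes
627,000,000 / 1,048,576 = 597.954 MiB

597.954 MiB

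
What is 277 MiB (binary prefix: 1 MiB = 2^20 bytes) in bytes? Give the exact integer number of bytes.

277 × 1,048,576 = 290,455,552 bytes

290,455,552 bytes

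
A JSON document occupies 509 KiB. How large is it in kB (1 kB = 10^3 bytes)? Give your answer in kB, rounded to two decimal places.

521.22 kB

509 KiB × 1,024 bytes/KiB = 521,216 bytes
1 kB = 1,000 bytes
521,216 / 1,000 = 521.22 kB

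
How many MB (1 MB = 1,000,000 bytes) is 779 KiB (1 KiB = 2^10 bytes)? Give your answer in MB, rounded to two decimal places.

0.80 MB

779 KiB × 1,024 bytes/KiB = 797,696 bytes
1 MB = 10^6 bytes = 1,000,000 bytes
797,696 / 1,000,000 = 0.80 MB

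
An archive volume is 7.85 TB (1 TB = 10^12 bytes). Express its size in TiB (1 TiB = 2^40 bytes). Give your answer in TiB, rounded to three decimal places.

7.85 TB × 1,000,000,000,000 bytes/TB = 7,850,000,000,000 bytes
1 TiB = 1,099,511,627,776 bytes
7,850,000,000,000 / 1,099,511,627,776 = 7.140 TiB

7.140 TiB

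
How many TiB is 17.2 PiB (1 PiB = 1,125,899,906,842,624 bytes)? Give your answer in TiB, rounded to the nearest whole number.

17.2 PiB = 17.2 × 2^50 bytes = 19,365,478,397,693,132.8 bytes
1 TiB = 2^40 bytes = 1,099,511,627,776 bytes
19,365,478,397,693,132.8 / 1,099,511,627,776 = 17,613 TiB

17,613 TiB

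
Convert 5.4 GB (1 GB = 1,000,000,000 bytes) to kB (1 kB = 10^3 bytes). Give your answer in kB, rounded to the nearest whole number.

5.4 GB = 5.4 × 10^9 bytes = 5,400,000,000 bytes
1 kB = 10^3 bytes = 1,000 bytes
5,400,000,000 / 1,000 = 5,400,000 kB

5,400,000 kB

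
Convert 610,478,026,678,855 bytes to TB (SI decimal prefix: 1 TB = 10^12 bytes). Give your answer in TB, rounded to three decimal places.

610,478,026,678,855 bytes given.
1 TB = 1,000,000,000,000 bytes
610,478,026,678,855 / 1,000,000,000,000 = 610.478 TB

610.478 TB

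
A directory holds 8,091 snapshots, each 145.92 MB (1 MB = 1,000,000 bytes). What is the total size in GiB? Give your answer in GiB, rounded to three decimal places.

1,099.555 GiB

Total = 8,091 × 145.92 MB = 1180638.72 MB
= 1180638.72 × 1,000,000 bytes = 1,180,638,720,000 bytes
1 GiB = 1,073,741,824 bytes
1,180,638,720,000 / 1,073,741,824 = 1,099.555 GiB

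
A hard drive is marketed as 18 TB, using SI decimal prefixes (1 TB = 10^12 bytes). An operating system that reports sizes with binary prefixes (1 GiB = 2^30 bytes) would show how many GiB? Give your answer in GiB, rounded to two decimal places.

16,763.81 GiB

18 TB × 1,000,000,000,000 bytes/TB = 18,000,000,000,000 bytes
1 GiB = 2^30 bytes = 1,073,741,824 bytes
18,000,000,000,000 / 1,073,741,824 = 16,763.81 GiB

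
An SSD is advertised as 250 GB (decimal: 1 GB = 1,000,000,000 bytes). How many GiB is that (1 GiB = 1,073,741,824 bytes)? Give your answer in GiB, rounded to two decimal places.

232.83 GiB

250 GB × 1,000,000,000 bytes/GB = 250,000,000,000 bytes
1 GiB = 1,073,741,824 bytes
250,000,000,000 / 1,073,741,824 = 232.83 GiB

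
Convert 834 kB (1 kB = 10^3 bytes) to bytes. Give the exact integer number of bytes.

834,000 bytes

834 × 1,000 = 834,000 bytes  (1 kB = 10^3 bytes)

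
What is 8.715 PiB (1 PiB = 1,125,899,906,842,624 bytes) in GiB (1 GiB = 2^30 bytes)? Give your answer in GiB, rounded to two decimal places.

8.715 PiB = 8.715 × 2^50 bytes = 9,812,217,688,133,468.16 bytes
1 GiB = 2^30 bytes = 1,073,741,824 bytes
9,812,217,688,133,468.16 / 1,073,741,824 = 9,138,339.84 GiB

9,138,339.84 GiB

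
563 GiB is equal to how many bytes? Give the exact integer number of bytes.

604,516,646,912 bytes

563 × 1,073,741,824 = 604,516,646,912 bytes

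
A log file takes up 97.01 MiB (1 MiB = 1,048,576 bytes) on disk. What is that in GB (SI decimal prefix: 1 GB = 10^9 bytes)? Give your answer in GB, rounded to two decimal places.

97.01 MiB × 1,048,576 bytes/MiB = 101,722,357.76 bytes
1 GB = 1,000,000,000 bytes
101,722,357.76 / 1,000,000,000 = 0.10 GB

0.10 GB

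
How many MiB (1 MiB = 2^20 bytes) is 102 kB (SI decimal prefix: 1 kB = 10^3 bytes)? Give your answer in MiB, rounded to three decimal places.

0.097 MiB

102 kB = 102 × 10^3 bytes = 102,000 bytes
1 MiB = 2^20 bytes = 1,048,576 bytes
102,000 / 1,048,576 = 0.097 MiB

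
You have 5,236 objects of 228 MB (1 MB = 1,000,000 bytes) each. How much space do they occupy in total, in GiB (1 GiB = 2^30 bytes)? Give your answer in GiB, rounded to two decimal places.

1,111.82 GiB

Total = 5,236 × 228 MB = 1,193,808 MB
= 1,193,808 × 1,000,000 bytes = 1,193,808,000,000 bytes
1 GiB = 1,073,741,824 bytes
1,193,808,000,000 / 1,073,741,824 = 1,111.82 GiB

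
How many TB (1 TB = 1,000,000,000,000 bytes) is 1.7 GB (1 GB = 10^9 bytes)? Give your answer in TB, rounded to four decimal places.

1.7 GB × 1,000,000,000 bytes/GB = 1,700,000,000 bytes
1 TB = 1,000,000,000,000 bytes
1,700,000,000 / 1,000,000,000,000 = 0.0017 TB

0.0017 TB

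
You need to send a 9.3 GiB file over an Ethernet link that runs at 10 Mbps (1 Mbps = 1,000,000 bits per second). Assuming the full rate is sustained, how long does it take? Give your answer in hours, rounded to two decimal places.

2.22 hours

9.3 GiB = 9,985,798,963.2 bytes = 79,886,391,705.6 bits
10 Mbps = 10,000,000 bits/s
time = 79,886,391,705.6 / 10,000,000 = 7,988.6392 s
7,988.6392 s / 3600 = 2.22 hours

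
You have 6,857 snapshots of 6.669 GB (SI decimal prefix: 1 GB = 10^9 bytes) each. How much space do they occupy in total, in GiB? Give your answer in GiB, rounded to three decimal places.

Total = 6,857 × 6.669 GB = 45729.333 GB
= 45729.333 × 1,000,000,000 bytes = 45,729,333,000,000 bytes
1 GiB = 1,073,741,824 bytes
45,729,333,000,000 / 1,073,741,824 = 42,588.760 GiB

42,588.760 GiB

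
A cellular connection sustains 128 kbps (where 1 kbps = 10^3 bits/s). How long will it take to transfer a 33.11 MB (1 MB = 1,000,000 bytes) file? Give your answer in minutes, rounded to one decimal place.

33.11 MB = 33,110,000 bytes = 264,880,000 bits
128 kbps = 128,000 bits/s
time = 264,880,000 / 128,000 = 2,069.38 s
2,069.38 s / 60 = 34.5 minutes

34.5 minutes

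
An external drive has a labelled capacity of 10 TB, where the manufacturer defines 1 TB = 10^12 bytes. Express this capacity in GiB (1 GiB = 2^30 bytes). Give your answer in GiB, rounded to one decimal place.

9,313.2 GiB

10 TB × 1,000,000,000,000 bytes/TB = 10,000,000,000,000 bytes
1 GiB = 1,073,741,824 bytes
10,000,000,000,000 / 1,073,741,824 = 9,313.2 GiB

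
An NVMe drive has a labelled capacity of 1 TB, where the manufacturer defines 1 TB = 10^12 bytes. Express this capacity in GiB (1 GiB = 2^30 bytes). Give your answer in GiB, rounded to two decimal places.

931.32 GiB

1 TB × 1,000,000,000,000 bytes/TB = 1,000,000,000,000 bytes
1 GiB = 1,073,741,824 bytes
1,000,000,000,000 / 1,073,741,824 = 931.32 GiB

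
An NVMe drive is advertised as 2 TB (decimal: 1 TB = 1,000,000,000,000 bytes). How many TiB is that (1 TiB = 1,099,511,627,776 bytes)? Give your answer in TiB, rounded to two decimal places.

1.82 TiB

2 TB = 2 × 10^12 bytes = 2,000,000,000,000 bytes
1 TiB = 2^40 bytes = 1,099,511,627,776 bytes
2,000,000,000,000 / 1,099,511,627,776 = 1.82 TiB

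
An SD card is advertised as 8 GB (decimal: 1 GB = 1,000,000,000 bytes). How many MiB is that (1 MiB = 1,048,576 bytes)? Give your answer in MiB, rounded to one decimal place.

8 GB × 1,000,000,000 bytes/GB = 8,000,000,000 bytes
1 MiB = 1,048,576 bytes
8,000,000,000 / 1,048,576 = 7,629.4 MiB

7,629.4 MiB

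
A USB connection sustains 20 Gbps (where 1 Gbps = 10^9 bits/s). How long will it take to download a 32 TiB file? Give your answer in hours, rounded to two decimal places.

32 TiB = 35,184,372,088,832 bytes = 281,474,976,710,656 bits
20 Gbps = 20,000,000,000 bits/s
time = 281,474,976,710,656 / 20,000,000,000 = 14,073.7488 s
14,073.7488 s / 3600 = 3.91 hours

3.91 hours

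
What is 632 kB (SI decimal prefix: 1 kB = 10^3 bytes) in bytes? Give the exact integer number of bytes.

632 × 1,000 = 632,000 bytes  (1 kB = 10^3 bytes)

632,000 bytes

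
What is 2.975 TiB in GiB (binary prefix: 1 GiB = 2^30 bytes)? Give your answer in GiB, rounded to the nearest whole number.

3,046 GiB

2.975 TiB = 2.975 × 2^40 bytes = 3,271,047,092,633.6 bytes
1 GiB = 2^30 bytes = 1,073,741,824 bytes
3,271,047,092,633.6 / 1,073,741,824 = 3,046 GiB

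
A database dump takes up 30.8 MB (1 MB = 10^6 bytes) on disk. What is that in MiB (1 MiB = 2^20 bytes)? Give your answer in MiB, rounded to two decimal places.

29.37 MiB

30.8 MB × 1,000,000 bytes/MB = 30,800,000 bytes
1 MiB = 2^20 bytes = 1,048,576 bytes
30,800,000 / 1,048,576 = 29.37 MiB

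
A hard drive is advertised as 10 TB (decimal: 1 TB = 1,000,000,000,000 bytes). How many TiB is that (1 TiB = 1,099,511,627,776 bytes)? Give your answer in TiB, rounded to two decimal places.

9.09 TiB

10 TB = 10 × 10^12 bytes = 10,000,000,000,000 bytes
1 TiB = 1,099,511,627,776 bytes
10,000,000,000,000 / 1,099,511,627,776 = 9.09 TiB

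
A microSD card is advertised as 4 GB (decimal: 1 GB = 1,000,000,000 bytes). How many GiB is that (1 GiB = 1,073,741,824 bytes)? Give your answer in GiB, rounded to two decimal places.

3.73 GiB

4 GB = 4 × 10^9 bytes = 4,000,000,000 bytes
1 GiB = 2^30 bytes = 1,073,741,824 bytes
4,000,000,000 / 1,073,741,824 = 3.73 GiB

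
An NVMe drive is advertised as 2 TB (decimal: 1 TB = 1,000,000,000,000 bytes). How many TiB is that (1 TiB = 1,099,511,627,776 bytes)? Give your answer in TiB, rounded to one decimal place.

2 TB × 1,000,000,000,000 bytes/TB = 2,000,000,000,000 bytes
1 TiB = 2^40 bytes = 1,099,511,627,776 bytes
2,000,000,000,000 / 1,099,511,627,776 = 1.8 TiB

1.8 TiB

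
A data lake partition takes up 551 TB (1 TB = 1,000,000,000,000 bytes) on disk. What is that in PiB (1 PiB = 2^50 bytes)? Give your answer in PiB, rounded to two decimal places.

551 TB × 1,000,000,000,000 bytes/TB = 551,000,000,000,000 bytes
1 PiB = 2^50 bytes = 1,125,899,906,842,624 bytes
551,000,000,000,000 / 1,125,899,906,842,624 = 0.49 PiB

0.49 PiB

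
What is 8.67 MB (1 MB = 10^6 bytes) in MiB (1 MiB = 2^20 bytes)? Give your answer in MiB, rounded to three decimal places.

8.67 MB = 8.67 × 10^6 bytes = 8,670,000 bytes
1 MiB = 1,048,576 bytes
8,670,000 / 1,048,576 = 8.268 MiB

8.268 MiB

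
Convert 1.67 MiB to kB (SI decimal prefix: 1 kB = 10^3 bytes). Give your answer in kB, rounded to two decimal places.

1,751.12 kB

1.67 MiB = 1.67 × 2^20 bytes = 1,751,121.92 bytes
1 kB = 10^3 bytes = 1,000 bytes
1,751,121.92 / 1,000 = 1,751.12 kB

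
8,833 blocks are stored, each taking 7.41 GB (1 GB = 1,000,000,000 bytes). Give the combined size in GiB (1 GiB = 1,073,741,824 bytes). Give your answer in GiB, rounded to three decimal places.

60,957.419 GiB

Total = 8,833 × 7.41 GB = 65452.53 GB
= 65452.53 × 1,000,000,000 bytes = 65,452,530,000,000 bytes
1 GiB = 1,073,741,824 bytes
65,452,530,000,000 / 1,073,741,824 = 60,957.419 GiB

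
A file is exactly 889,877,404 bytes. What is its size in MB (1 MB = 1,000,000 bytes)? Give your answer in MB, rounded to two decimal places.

889,877,404 bytes given.
1 MB = 10^6 bytes = 1,000,000 bytes
889,877,404 / 1,000,000 = 889.88 MB

889.88 MB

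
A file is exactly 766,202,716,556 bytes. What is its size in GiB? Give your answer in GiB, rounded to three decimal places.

713.582 GiB

766,202,716,556 bytes given.
1 GiB = 1,073,741,824 bytes
766,202,716,556 / 1,073,741,824 = 713.582 GiB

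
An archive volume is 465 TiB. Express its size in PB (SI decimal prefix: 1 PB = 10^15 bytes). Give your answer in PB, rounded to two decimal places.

465 TiB = 465 × 2^40 bytes = 511,272,906,915,840 bytes
1 PB = 10^15 bytes = 1,000,000,000,000,000 bytes
511,272,906,915,840 / 1,000,000,000,000,000 = 0.51 PB

0.51 PB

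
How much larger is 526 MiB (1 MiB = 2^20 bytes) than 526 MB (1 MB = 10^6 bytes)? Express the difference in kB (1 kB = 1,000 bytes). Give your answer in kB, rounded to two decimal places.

25,550.98 kB

526 MiB = 526 × 1,048,576 = 551,550,976 bytes
526 MB = 526 × 1,000,000 = 526,000,000 bytes
difference = 25,550,976 bytes
25,550,976 / 1,000 = 25,550.98 kB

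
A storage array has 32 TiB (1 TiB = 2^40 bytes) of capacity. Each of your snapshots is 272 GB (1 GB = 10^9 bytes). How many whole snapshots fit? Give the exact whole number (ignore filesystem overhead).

Capacity: 32 TiB = 35,184,372,088,832 bytes
Per item: 272 GB = 272,000,000,000 bytes
⌊35,184,372,088,832 / 272,000,000,000⌋ = 129

129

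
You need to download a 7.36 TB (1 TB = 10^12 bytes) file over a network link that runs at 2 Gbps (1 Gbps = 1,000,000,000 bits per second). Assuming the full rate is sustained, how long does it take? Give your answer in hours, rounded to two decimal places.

7.36 TB = 7,360,000,000,000 bytes = 58,880,000,000,000 bits
2 Gbps = 2,000,000,000 bits/s
time = 58,880,000,000,000 / 2,000,000,000 = 29,440.0000 s
29,440.0000 s / 3600 = 8.18 hours

8.18 hours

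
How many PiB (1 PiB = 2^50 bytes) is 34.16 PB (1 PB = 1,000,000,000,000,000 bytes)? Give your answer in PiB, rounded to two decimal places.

34.16 PB = 34.16 × 10^15 bytes = 34,160,000,000,000,000 bytes
1 PiB = 1,125,899,906,842,624 bytes
34,160,000,000,000,000 / 1,125,899,906,842,624 = 30.34 PiB

30.34 PiB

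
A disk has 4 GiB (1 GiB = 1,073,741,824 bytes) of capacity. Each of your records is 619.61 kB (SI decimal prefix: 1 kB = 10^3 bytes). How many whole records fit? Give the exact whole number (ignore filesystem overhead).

Capacity: 4 GiB = 4,294,967,296 bytes
Per item: 619.61 kB = 619,610 bytes
⌊4,294,967,296 / 619,610⌋ = 6,931

6,931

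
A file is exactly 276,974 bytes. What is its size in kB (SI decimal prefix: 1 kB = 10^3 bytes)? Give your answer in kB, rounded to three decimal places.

276,974 bytes given.
1 kB = 1,000 bytes
276,974 / 1,000 = 276.974 kB

276.974 kB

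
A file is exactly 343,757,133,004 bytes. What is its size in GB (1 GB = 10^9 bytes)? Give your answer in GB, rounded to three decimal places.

343,757,133,004 bytes given.
1 GB = 10^9 bytes = 1,000,000,000 bytes
343,757,133,004 / 1,000,000,000 = 343.757 GB

343.757 GB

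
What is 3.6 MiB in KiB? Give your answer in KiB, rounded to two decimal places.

3,686.40 KiB

3.6 MiB × 1,048,576 bytes/MiB = 3,774,873.6 bytes
1 KiB = 2^10 bytes = 1,024 bytes
3,774,873.6 / 1,024 = 3,686.40 KiB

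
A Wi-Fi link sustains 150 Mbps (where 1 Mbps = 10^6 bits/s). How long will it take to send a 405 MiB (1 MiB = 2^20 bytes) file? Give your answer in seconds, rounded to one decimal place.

22.6 seconds

405 MiB = 424,673,280 bytes = 3,397,386,240 bits
150 Mbps = 150,000,000 bits/s
time = 3,397,386,240 / 150,000,000 = 22.6 s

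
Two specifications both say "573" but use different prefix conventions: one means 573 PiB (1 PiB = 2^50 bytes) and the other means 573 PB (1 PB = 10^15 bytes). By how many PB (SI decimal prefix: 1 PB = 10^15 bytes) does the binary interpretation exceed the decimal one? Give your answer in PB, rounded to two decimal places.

72.14 PB

573 PiB = 573 × 1,125,899,906,842,624 = 645,140,646,620,823,552 bytes
573 PB = 573 × 1,000,000,000,000,000 = 573,000,000,000,000,000 bytes
difference = 72,140,646,620,823,552 bytes
72,140,646,620,823,552 / 1,000,000,000,000,000 = 72.14 PB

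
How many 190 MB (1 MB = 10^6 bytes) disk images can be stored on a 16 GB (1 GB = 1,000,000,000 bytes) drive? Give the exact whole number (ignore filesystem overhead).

Capacity: 16 GB = 16,000,000,000 bytes
Per item: 190 MB = 190,000,000 bytes
⌊16,000,000,000 / 190,000,000⌋ = 84

84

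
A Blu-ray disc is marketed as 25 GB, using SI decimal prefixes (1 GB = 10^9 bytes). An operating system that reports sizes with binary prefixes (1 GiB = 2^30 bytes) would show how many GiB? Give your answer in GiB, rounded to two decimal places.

25 GB = 25 × 10^9 bytes = 25,000,000,000 bytes
1 GiB = 1,073,741,824 bytes
25,000,000,000 / 1,073,741,824 = 23.28 GiB

23.28 GiB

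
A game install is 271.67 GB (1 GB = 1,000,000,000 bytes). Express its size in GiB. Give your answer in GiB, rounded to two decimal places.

271.67 GB × 1,000,000,000 bytes/GB = 271,670,000,000 bytes
1 GiB = 1,073,741,824 bytes
271,670,000,000 / 1,073,741,824 = 253.01 GiB

253.01 GiB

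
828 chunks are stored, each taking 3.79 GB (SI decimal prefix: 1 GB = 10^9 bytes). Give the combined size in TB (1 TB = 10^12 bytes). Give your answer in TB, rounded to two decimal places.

3.14 TB

Total = 828 × 3.79 GB = 3138.12 GB
= 3138.12 × 1,000,000,000 bytes = 3,138,120,000,000 bytes
1 TB = 1,000,000,000,000 bytes
3,138,120,000,000 / 1,000,000,000,000 = 3.14 TB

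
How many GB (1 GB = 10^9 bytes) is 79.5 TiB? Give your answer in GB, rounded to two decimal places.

79.5 TiB = 79.5 × 2^40 bytes = 87,411,174,408,192 bytes
1 GB = 1,000,000,000 bytes
87,411,174,408,192 / 1,000,000,000 = 87,411.17 GB

87,411.17 GB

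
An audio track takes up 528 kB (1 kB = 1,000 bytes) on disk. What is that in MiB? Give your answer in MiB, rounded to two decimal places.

0.50 MiB

528 kB = 528 × 10^3 bytes = 528,000 bytes
1 MiB = 2^20 bytes = 1,048,576 bytes
528,000 / 1,048,576 = 0.50 MiB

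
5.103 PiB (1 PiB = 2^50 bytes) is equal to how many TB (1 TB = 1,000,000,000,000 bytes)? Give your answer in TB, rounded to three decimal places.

5,745.467 TB

5.103 PiB × 1,125,899,906,842,624 bytes/PiB = 5,745,467,224,617,910.272 bytes
1 TB = 1,000,000,000,000 bytes
5,745,467,224,617,910.272 / 1,000,000,000,000 = 5,745.467 TB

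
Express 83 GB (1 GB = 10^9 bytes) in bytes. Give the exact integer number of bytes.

83 × 1,000,000,000 = 83,000,000,000 bytes

83,000,000,000 bytes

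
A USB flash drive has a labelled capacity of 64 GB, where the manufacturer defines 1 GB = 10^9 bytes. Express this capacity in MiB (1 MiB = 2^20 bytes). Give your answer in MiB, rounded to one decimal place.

61,035.2 MiB

64 GB = 64 × 10^9 bytes = 64,000,000,000 bytes
1 MiB = 2^20 bytes = 1,048,576 bytes
64,000,000,000 / 1,048,576 = 61,035.2 MiB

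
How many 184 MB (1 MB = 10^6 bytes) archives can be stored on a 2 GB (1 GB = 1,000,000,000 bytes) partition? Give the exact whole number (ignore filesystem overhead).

Capacity: 2 GB = 2,000,000,000 bytes
Per item: 184 MB = 184,000,000 bytes
⌊2,000,000,000 / 184,000,000⌋ = 10

10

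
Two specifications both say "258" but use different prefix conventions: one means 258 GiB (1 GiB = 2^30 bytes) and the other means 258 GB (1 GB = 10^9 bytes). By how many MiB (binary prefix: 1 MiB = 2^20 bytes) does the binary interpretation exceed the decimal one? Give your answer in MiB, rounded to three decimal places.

18,144.026 MiB

258 GiB = 258 × 1,073,741,824 = 277,025,390,592 bytes
258 GB = 258 × 1,000,000,000 = 258,000,000,000 bytes
difference = 19,025,390,592 bytes
19,025,390,592 / 1,048,576 = 18,144.026 MiB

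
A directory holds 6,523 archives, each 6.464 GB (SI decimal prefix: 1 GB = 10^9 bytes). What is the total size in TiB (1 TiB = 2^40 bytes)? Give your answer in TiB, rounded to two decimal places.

Total = 6,523 × 6.464 GB = 42164.672 GB
= 42164.672 × 1,000,000,000 bytes = 42,164,672,000,000 bytes
1 TiB = 1,099,511,627,776 bytes
42,164,672,000,000 / 1,099,511,627,776 = 38.35 TiB

38.35 TiB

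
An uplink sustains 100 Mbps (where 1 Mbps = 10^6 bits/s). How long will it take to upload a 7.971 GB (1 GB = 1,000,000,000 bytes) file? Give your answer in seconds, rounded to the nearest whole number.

7.971 GB = 7,971,000,000 bytes = 63,768,000,000 bits
100 Mbps = 100,000,000 bits/s
time = 63,768,000,000 / 100,000,000 = 638 s

638 seconds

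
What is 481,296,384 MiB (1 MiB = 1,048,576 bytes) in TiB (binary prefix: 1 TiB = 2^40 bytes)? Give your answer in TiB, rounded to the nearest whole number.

459 TiB

481,296,384 MiB × 1,048,576 bytes/MiB = 504,675,837,149,184 bytes
1 TiB = 2^40 bytes = 1,099,511,627,776 bytes
504,675,837,149,184 / 1,099,511,627,776 = 459 TiB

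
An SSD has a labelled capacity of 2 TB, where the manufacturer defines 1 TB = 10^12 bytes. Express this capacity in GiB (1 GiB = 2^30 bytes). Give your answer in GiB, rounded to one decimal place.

2 TB × 1,000,000,000,000 bytes/TB = 2,000,000,000,000 bytes
1 GiB = 1,073,741,824 bytes
2,000,000,000,000 / 1,073,741,824 = 1,862.6 GiB

1,862.6 GiB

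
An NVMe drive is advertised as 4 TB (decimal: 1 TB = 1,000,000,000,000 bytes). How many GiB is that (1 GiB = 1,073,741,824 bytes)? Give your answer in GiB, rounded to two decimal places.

3,725.29 GiB

4 TB = 4 × 10^12 bytes = 4,000,000,000,000 bytes
1 GiB = 1,073,741,824 bytes
4,000,000,000,000 / 1,073,741,824 = 3,725.29 GiB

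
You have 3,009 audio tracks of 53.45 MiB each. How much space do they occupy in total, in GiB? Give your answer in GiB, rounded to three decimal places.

Total = 3,009 × 53.45 MiB = 160831.05 MiB
= 160831.05 × 1,048,576 bytes = 168,643,579,084.8 bytes
1 GiB = 1,073,741,824 bytes
168,643,579,084.8 / 1,073,741,824 = 157.062 GiB

157.062 GiB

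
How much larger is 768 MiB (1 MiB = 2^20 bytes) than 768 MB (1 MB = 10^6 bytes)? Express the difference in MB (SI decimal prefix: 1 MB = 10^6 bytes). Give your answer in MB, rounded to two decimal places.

768 MiB = 768 × 1,048,576 = 805,306,368 bytes
768 MB = 768 × 1,000,000 = 768,000,000 bytes
difference = 37,306,368 bytes
37,306,368 / 1,000,000 = 37.31 MB

37.31 MB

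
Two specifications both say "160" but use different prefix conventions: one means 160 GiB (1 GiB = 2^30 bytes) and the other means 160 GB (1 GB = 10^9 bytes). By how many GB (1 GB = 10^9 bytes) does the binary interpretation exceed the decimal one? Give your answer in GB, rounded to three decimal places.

160 GiB = 160 × 1,073,741,824 = 171,798,691,840 bytes
160 GB = 160 × 1,000,000,000 = 160,000,000,000 bytes
difference = 11,798,691,840 bytes
11,798,691,840 / 1,000,000,000 = 11.799 GB

11.799 GB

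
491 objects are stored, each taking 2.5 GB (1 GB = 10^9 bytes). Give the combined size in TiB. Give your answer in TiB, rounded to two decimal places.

1.12 TiB

Total = 491 × 2.5 GB = 1227.5 GB
= 1227.5 × 1,000,000,000 bytes = 1,227,500,000,000 bytes
1 TiB = 1,099,511,627,776 bytes
1,227,500,000,000 / 1,099,511,627,776 = 1.12 TiB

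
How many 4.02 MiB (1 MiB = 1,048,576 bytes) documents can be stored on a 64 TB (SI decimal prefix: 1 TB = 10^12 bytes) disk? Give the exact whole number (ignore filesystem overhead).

15,182,874

Capacity: 64 TB = 64,000,000,000,000 bytes
Per item: 4.02 MiB = 4,215,275.52 bytes
⌊64,000,000,000,000 / 4,215,275.52⌋ = 15,182,874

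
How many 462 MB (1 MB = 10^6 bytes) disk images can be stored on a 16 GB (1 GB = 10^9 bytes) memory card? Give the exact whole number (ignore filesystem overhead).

34

Capacity: 16 GB = 16,000,000,000 bytes
Per item: 462 MB = 462,000,000 bytes
⌊16,000,000,000 / 462,000,000⌋ = 34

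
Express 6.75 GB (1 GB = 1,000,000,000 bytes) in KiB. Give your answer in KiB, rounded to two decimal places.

6.75 GB = 6.75 × 10^9 bytes = 6,750,000,000 bytes
1 KiB = 2^10 bytes = 1,024 bytes
6,750,000,000 / 1,024 = 6,591,796.88 KiB

6,591,796.88 KiB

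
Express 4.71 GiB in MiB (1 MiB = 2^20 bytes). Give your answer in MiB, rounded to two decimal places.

4.71 GiB × 1,073,741,824 bytes/GiB = 5,057,323,991.04 bytes
1 MiB = 1,048,576 bytes
5,057,323,991.04 / 1,048,576 = 4,823.04 MiB

4,823.04 MiB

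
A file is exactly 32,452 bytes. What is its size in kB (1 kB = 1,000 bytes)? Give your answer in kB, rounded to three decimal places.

32,452 bytes given.
1 kB = 1,000 bytes
32,452 / 1,000 = 32.452 kB

32.452 kB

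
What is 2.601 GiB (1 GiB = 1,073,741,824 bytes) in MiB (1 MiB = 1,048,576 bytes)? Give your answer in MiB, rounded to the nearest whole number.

2.601 GiB × 1,073,741,824 bytes/GiB = 2,792,802,484.224 bytes
1 MiB = 2^20 bytes = 1,048,576 bytes
2,792,802,484.224 / 1,048,576 = 2,663 MiB

2,663 MiB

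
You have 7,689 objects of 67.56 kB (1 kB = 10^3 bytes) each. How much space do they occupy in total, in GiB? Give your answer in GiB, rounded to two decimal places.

0.48 GiB

Total = 7,689 × 67.56 kB = 519468.84 kB
= 519468.84 × 1,000 bytes = 519,468,840 bytes
1 GiB = 1,073,741,824 bytes
519,468,840 / 1,073,741,824 = 0.48 GiB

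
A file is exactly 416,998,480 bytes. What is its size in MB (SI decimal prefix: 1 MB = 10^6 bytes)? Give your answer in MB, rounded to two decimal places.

417.00 MB

416,998,480 bytes given.
1 MB = 1,000,000 bytes
416,998,480 / 1,000,000 = 417.00 MB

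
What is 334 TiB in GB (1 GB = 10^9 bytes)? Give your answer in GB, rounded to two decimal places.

367,236.88 GB

334 TiB = 334 × 2^40 bytes = 367,236,883,677,184 bytes
1 GB = 10^9 bytes = 1,000,000,000 bytes
367,236,883,677,184 / 1,000,000,000 = 367,236.88 GB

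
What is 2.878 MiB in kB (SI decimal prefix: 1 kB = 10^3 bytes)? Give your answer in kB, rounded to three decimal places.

2.878 MiB = 2.878 × 2^20 bytes = 3,017,801.728 bytes
1 kB = 10^3 bytes = 1,000 bytes
3,017,801.728 / 1,000 = 3,017.802 kB

3,017.802 kB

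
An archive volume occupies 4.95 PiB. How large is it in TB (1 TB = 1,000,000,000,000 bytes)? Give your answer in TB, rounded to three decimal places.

4.95 PiB = 4.95 × 2^50 bytes = 5,573,204,538,870,988.8 bytes
1 TB = 1,000,000,000,000 bytes
5,573,204,538,870,988.8 / 1,000,000,000,000 = 5,573.205 TB

5,573.205 TB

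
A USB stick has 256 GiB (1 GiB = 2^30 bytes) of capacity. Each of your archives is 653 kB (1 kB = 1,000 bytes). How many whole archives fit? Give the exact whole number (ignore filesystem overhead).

420,946

Capacity: 256 GiB = 274,877,906,944 bytes
Per item: 653 kB = 653,000 bytes
⌊274,877,906,944 / 653,000⌋ = 420,946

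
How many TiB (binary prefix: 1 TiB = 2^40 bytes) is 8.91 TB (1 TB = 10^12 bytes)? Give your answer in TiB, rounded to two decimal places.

8.10 TiB

8.91 TB = 8.91 × 10^12 bytes = 8,910,000,000,000 bytes
1 TiB = 1,099,511,627,776 bytes
8,910,000,000,000 / 1,099,511,627,776 = 8.10 TiB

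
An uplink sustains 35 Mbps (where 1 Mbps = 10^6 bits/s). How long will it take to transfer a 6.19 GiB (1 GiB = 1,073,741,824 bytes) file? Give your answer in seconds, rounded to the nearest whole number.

6.19 GiB = 6,646,461,890.56 bytes = 53,171,695,124.48 bits
35 Mbps = 35,000,000 bits/s
time = 53,171,695,124.48 / 35,000,000 = 1,519 s

1,519 seconds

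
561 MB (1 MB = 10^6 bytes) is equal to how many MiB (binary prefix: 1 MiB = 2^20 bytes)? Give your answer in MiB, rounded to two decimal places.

561 MB = 561 × 10^6 bytes = 561,000,000 bytes
1 MiB = 2^20 bytes = 1,048,576 bytes
561,000,000 / 1,048,576 = 535.01 MiB

535.01 MiB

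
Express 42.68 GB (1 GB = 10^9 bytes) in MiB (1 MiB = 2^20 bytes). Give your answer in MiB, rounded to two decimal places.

40,702.82 MiB

42.68 GB × 1,000,000,000 bytes/GB = 42,680,000,000 bytes
1 MiB = 1,048,576 bytes
42,680,000,000 / 1,048,576 = 40,702.82 MiB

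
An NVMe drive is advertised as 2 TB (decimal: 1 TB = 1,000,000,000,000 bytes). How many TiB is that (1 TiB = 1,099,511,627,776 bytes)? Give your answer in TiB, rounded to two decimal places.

2 TB = 2 × 10^12 bytes = 2,000,000,000,000 bytes
1 TiB = 1,099,511,627,776 bytes
2,000,000,000,000 / 1,099,511,627,776 = 1.82 TiB

1.82 TiB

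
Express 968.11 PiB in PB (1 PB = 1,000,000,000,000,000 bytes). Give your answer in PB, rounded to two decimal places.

968.11 PiB × 1,125,899,906,842,624 bytes/PiB = 1,089,994,958,813,412,720.64 bytes
1 PB = 10^15 bytes = 1,000,000,000,000,000 bytes
1,089,994,958,813,412,720.64 / 1,000,000,000,000,000 = 1,089.99 PB

1,089.99 PB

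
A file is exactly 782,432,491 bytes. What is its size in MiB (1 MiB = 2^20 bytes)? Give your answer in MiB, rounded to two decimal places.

782,432,491 bytes given.
1 MiB = 1,048,576 bytes
782,432,491 / 1,048,576 = 746.19 MiB

746.19 MiB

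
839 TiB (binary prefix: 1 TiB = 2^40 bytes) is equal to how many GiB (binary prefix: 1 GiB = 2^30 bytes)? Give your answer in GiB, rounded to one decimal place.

839 TiB × 1,099,511,627,776 bytes/TiB = 922,490,255,704,064 bytes
1 GiB = 2^30 bytes = 1,073,741,824 bytes
922,490,255,704,064 / 1,073,741,824 = 859,136.0 GiB

859,136.0 GiB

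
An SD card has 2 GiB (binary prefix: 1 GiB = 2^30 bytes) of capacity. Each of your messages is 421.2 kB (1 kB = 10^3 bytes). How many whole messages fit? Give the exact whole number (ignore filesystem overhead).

Capacity: 2 GiB = 2,147,483,648 bytes
Per item: 421.2 kB = 421,200 bytes
⌊2,147,483,648 / 421,200⌋ = 5,098

5,098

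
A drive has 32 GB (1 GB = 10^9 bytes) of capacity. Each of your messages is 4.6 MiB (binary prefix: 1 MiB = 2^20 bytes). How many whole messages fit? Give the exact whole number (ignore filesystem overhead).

Capacity: 32 GB = 32,000,000,000 bytes
Per item: 4.6 MiB = 4,823,449.6 bytes
⌊32,000,000,000 / 4,823,449.6⌋ = 6,634

6,634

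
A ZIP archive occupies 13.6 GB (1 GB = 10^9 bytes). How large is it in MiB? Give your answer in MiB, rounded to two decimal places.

12,969.97 MiB

13.6 GB = 13.6 × 10^9 bytes = 13,600,000,000 bytes
1 MiB = 2^20 bytes = 1,048,576 bytes
13,600,000,000 / 1,048,576 = 12,969.97 MiB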